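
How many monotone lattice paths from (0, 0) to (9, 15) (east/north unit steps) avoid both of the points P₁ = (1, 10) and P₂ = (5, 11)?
Number of paths = 991437

Inclusion–exclusion. Total paths: C(24, 9) = 1307504. Through P₁: C(11, 1)·C(13, 8) = 14157. Through P₂: C(16, 5)·C(8, 4) = 305760. Since P₁ is strictly southwest of P₂, a monotone path through both must visit P₁ then P₂; paths through both = C(11, 1)·C(5, 4)·C(8, 4) = 3850. Avoid both = 1307504 − 14157 − 305760 + 3850 = 991437.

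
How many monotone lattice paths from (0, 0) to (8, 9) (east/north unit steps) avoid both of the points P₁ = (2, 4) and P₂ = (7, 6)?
Number of paths = 11776

Inclusion–exclusion. Total paths: C(17, 8) = 24310. Through P₁: C(6, 2)·C(11, 6) = 6930. Through P₂: C(13, 7)·C(4, 1) = 6864. Since P₁ is strictly southwest of P₂, a monotone path through both must visit P₁ then P₂; paths through both = C(6, 2)·C(7, 5)·C(4, 1) = 1260. Avoid both = 24310 − 6930 − 6864 + 1260 = 11776.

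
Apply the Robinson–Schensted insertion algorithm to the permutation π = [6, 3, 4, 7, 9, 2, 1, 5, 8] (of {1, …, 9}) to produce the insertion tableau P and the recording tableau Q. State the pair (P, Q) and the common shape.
P = [1, 4, 5, 8] / [2, 7, 9] / [3] / [6];  Q = [1, 3, 4, 5] / [2, 8, 9] / [6] / [7];  common shape = (4, 3, 1, 1)

Row-insert the values π_1, π_2, … into P one at a time, bumping the leftmost entry strictly greater than the inserted value down to the next row. The recording tableau Q records, in position (i, j), the step at which that cell was added to P.
  Insert 6 (step 1): P = [6];  Q = [1]
  Insert 3 (step 2): P = [3] / [6];  Q = [1] / [2]
  Insert 4 (step 3): P = [3, 4] / [6];  Q = [1, 3] / [2]
  Insert 7 (step 4): P = [3, 4, 7] / [6];  Q = [1, 3, 4] / [2]
  Insert 9 (step 5): P = [3, 4, 7, 9] / [6];  Q = [1, 3, 4, 5] / [2]
  Insert 2 (step 6): P = [2, 4, 7, 9] / [3] / [6];  Q = [1, 3, 4, 5] / [2] / [6]
  Insert 1 (step 7): P = [1, 4, 7, 9] / [2] / [3] / [6];  Q = [1, 3, 4, 5] / [2] / [6] / [7]
  Insert 5 (step 8): P = [1, 4, 5, 9] / [2, 7] / [3] / [6];  Q = [1, 3, 4, 5] / [2, 8] / [6] / [7]
  Insert 8 (step 9): P = [1, 4, 5, 8] / [2, 7, 9] / [3] / [6];  Q = [1, 3, 4, 5] / [2, 8, 9] / [6] / [7]
Final shape: (4, 3, 1, 1).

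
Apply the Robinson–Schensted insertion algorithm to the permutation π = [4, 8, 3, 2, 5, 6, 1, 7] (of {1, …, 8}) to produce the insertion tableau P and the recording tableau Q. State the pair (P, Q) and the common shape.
P = [1, 5, 6, 7] / [2, 8] / [3] / [4];  Q = [1, 2, 6, 8] / [3, 5] / [4] / [7];  common shape = (4, 2, 1, 1)

Row-insert the values π_1, π_2, … into P one at a time, bumping the leftmost entry strictly greater than the inserted value down to the next row. The recording tableau Q records, in position (i, j), the step at which that cell was added to P.
  Insert 4 (step 1): P = [4];  Q = [1]
  Insert 8 (step 2): P = [4, 8];  Q = [1, 2]
  Insert 3 (step 3): P = [3, 8] / [4];  Q = [1, 2] / [3]
  Insert 2 (step 4): P = [2, 8] / [3] / [4];  Q = [1, 2] / [3] / [4]
  Insert 5 (step 5): P = [2, 5] / [3, 8] / [4];  Q = [1, 2] / [3, 5] / [4]
  Insert 6 (step 6): P = [2, 5, 6] / [3, 8] / [4];  Q = [1, 2, 6] / [3, 5] / [4]
  Insert 1 (step 7): P = [1, 5, 6] / [2, 8] / [3] / [4];  Q = [1, 2, 6] / [3, 5] / [4] / [7]
  Insert 7 (step 8): P = [1, 5, 6, 7] / [2, 8] / [3] / [4];  Q = [1, 2, 6, 8] / [3, 5] / [4] / [7]
Final shape: (4, 2, 1, 1).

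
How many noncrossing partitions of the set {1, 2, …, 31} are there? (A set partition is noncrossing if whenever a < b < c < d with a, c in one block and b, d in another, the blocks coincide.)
C_31 = 14544636039226909

These noncrossing partitions are counted by the Catalan number C_n = (1/(n + 1)) · C(2n, n). For n = 31: C_31 = (1/32) · C(62, 31) = 465428353255261088/32 = 14544636039226909.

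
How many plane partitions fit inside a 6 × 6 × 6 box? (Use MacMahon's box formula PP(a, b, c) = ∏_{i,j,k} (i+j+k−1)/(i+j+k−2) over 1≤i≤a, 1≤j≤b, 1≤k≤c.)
PP(6, 6, 6) = 1478619421136

Evaluate the triple product over i = 1..6, j = 1..6, k = 1..6. The factors are (2/1) · (3/2) · (4/3) · (5/4) · (6/5) · (7/6) · (3/2) · (4/3) · … (216 factors total). The numerators and denominators telescope so the product is an integer; carrying out the multiplication exactly gives PP(6, 6, 6) = 1478619421136.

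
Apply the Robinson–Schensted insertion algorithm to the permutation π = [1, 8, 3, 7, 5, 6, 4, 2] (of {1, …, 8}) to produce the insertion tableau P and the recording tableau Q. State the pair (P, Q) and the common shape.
P = [1, 2, 4, 6] / [3] / [5] / [7] / [8];  Q = [1, 2, 4, 6] / [3] / [5] / [7] / [8];  common shape = (4, 1, 1, 1, 1)

Row-insert the values π_1, π_2, … into P one at a time, bumping the leftmost entry strictly greater than the inserted value down to the next row. The recording tableau Q records, in position (i, j), the step at which that cell was added to P.
  Insert 1 (step 1): P = [1];  Q = [1]
  Insert 8 (step 2): P = [1, 8];  Q = [1, 2]
  Insert 3 (step 3): P = [1, 3] / [8];  Q = [1, 2] / [3]
  Insert 7 (step 4): P = [1, 3, 7] / [8];  Q = [1, 2, 4] / [3]
  Insert 5 (step 5): P = [1, 3, 5] / [7] / [8];  Q = [1, 2, 4] / [3] / [5]
  Insert 6 (step 6): P = [1, 3, 5, 6] / [7] / [8];  Q = [1, 2, 4, 6] / [3] / [5]
  Insert 4 (step 7): P = [1, 3, 4, 6] / [5] / [7] / [8];  Q = [1, 2, 4, 6] / [3] / [5] / [7]
  Insert 2 (step 8): P = [1, 2, 4, 6] / [3] / [5] / [7] / [8];  Q = [1, 2, 4, 6] / [3] / [5] / [7] / [8]
Final shape: (4, 1, 1, 1, 1).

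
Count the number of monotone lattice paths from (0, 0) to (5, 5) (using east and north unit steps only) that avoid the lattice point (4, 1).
Number of paths = 227

Total paths from (0, 0) to (5, 5): C(10, 5) = 252. Paths through (4, 1): (paths (0, 0) → (4, 1)) × (paths (4, 1) → (5, 5)) = C(5, 4) · C(5, 1) = 5 · 5 = 25. Avoidance count = 252 − 25 = 227.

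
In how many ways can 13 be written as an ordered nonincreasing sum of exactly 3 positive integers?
p(13, 3 parts) = 14

Partitions of n into exactly k parts ↔ partitions of n − k into at most k parts (subtract 1 from each part). For n = 13, k = 3, the partitions are: 11+1+1, 10+2+1, 9+3+1, 9+2+2, 8+4+1, 8+3+2, 7+5+1, 7+4+2, 7+3+3, 6+6+1, 6+5+2, 6+4+3, 5+5+3, 5+4+4. Count = 14.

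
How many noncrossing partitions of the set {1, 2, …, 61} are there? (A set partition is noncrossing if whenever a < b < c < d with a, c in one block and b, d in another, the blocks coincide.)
C_61 = 6182127958584855650487080847216336

These noncrossing partitions are counted by the Catalan number C_n = (1/(n + 1)) · C(2n, n). For n = 61: C_61 = (1/62) · C(122, 61) = 383291933432261050330199012527412832/62 = 6182127958584855650487080847216336.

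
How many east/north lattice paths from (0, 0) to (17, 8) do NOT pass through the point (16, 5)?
Number of paths = 1000179

Total paths from (0, 0) to (17, 8): C(25, 17) = 1081575. Paths through (16, 5): (paths (0, 0) → (16, 5)) × (paths (16, 5) → (17, 8)) = C(21, 16) · C(4, 1) = 20349 · 4 = 81396. Avoidance count = 1081575 − 81396 = 1000179.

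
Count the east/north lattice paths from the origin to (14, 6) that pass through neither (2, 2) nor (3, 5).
Number of paths = 27456

Inclusion–exclusion. Total paths: C(20, 14) = 38760. Through P₁: C(4, 2)·C(16, 12) = 10920. Through P₂: C(8, 3)·C(12, 11) = 672. Since P₁ is strictly southwest of P₂, a monotone path through both must visit P₁ then P₂; paths through both = C(4, 2)·C(4, 1)·C(12, 11) = 288. Avoid both = 38760 − 10920 − 672 + 288 = 27456.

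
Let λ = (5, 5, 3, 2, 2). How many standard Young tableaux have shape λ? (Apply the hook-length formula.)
# SYT of shape (5, 5, 3, 2, 2) = 1531530

Hook-length formula: f^λ = n! / Π hook(c), product over all cells c of the Young diagram. For λ = (5, 5, 3, 2, 2), n = 17 boxes. Hook lengths by row (left-to-right, top-to-bottom): [9, 8, 5, 3, 2]; [8, 7, 4, 2, 1]; [5, 4, 1]; [3, 2]; [2, 1]. Product of hooks = 232243200. So f^λ = 17! / 232243200 = 355687428096000 / 232243200 = 1531530.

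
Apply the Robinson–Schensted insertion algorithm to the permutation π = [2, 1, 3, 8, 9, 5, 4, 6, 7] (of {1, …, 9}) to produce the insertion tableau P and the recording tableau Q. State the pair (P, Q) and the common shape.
P = [1, 3, 4, 6, 7] / [2, 5, 9] / [8];  Q = [1, 3, 4, 5, 9] / [2, 6, 8] / [7];  common shape = (5, 3, 1)

Row-insert the values π_1, π_2, … into P one at a time, bumping the leftmost entry strictly greater than the inserted value down to the next row. The recording tableau Q records, in position (i, j), the step at which that cell was added to P.
  Insert 2 (step 1): P = [2];  Q = [1]
  Insert 1 (step 2): P = [1] / [2];  Q = [1] / [2]
  Insert 3 (step 3): P = [1, 3] / [2];  Q = [1, 3] / [2]
  Insert 8 (step 4): P = [1, 3, 8] / [2];  Q = [1, 3, 4] / [2]
  Insert 9 (step 5): P = [1, 3, 8, 9] / [2];  Q = [1, 3, 4, 5] / [2]
  Insert 5 (step 6): P = [1, 3, 5, 9] / [2, 8];  Q = [1, 3, 4, 5] / [2, 6]
  Insert 4 (step 7): P = [1, 3, 4, 9] / [2, 5] / [8];  Q = [1, 3, 4, 5] / [2, 6] / [7]
  Insert 6 (step 8): P = [1, 3, 4, 6] / [2, 5, 9] / [8];  Q = [1, 3, 4, 5] / [2, 6, 8] / [7]
  Insert 7 (step 9): P = [1, 3, 4, 6, 7] / [2, 5, 9] / [8];  Q = [1, 3, 4, 5, 9] / [2, 6, 8] / [7]
Final shape: (5, 3, 1).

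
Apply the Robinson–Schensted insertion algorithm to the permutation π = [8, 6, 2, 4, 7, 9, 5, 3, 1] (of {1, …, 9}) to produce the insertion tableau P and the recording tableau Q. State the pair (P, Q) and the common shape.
P = [1, 3, 5, 9] / [2, 7] / [4] / [6] / [8];  Q = [1, 4, 5, 6] / [2, 7] / [3] / [8] / [9];  common shape = (4, 2, 1, 1, 1)

Row-insert the values π_1, π_2, … into P one at a time, bumping the leftmost entry strictly greater than the inserted value down to the next row. The recording tableau Q records, in position (i, j), the step at which that cell was added to P.
  Insert 8 (step 1): P = [8];  Q = [1]
  Insert 6 (step 2): P = [6] / [8];  Q = [1] / [2]
  Insert 2 (step 3): P = [2] / [6] / [8];  Q = [1] / [2] / [3]
  Insert 4 (step 4): P = [2, 4] / [6] / [8];  Q = [1, 4] / [2] / [3]
  Insert 7 (step 5): P = [2, 4, 7] / [6] / [8];  Q = [1, 4, 5] / [2] / [3]
  Insert 9 (step 6): P = [2, 4, 7, 9] / [6] / [8];  Q = [1, 4, 5, 6] / [2] / [3]
  Insert 5 (step 7): P = [2, 4, 5, 9] / [6, 7] / [8];  Q = [1, 4, 5, 6] / [2, 7] / [3]
  Insert 3 (step 8): P = [2, 3, 5, 9] / [4, 7] / [6] / [8];  Q = [1, 4, 5, 6] / [2, 7] / [3] / [8]
  Insert 1 (step 9): P = [1, 3, 5, 9] / [2, 7] / [4] / [6] / [8];  Q = [1, 4, 5, 6] / [2, 7] / [3] / [8] / [9]
Final shape: (4, 2, 1, 1, 1).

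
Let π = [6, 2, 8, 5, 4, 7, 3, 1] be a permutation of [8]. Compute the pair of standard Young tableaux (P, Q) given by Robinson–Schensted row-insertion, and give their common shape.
P = [1, 3, 7] / [2, 8] / [4] / [5] / [6];  Q = [1, 3, 6] / [2, 4] / [5] / [7] / [8];  common shape = (3, 2, 1, 1, 1)

Row-insert the values π_1, π_2, … into P one at a time, bumping the leftmost entry strictly greater than the inserted value down to the next row. The recording tableau Q records, in position (i, j), the step at which that cell was added to P.
  Insert 6 (step 1): P = [6];  Q = [1]
  Insert 2 (step 2): P = [2] / [6];  Q = [1] / [2]
  Insert 8 (step 3): P = [2, 8] / [6];  Q = [1, 3] / [2]
  Insert 5 (step 4): P = [2, 5] / [6, 8];  Q = [1, 3] / [2, 4]
  Insert 4 (step 5): P = [2, 4] / [5, 8] / [6];  Q = [1, 3] / [2, 4] / [5]
  Insert 7 (step 6): P = [2, 4, 7] / [5, 8] / [6];  Q = [1, 3, 6] / [2, 4] / [5]
  Insert 3 (step 7): P = [2, 3, 7] / [4, 8] / [5] / [6];  Q = [1, 3, 6] / [2, 4] / [5] / [7]
  Insert 1 (step 8): P = [1, 3, 7] / [2, 8] / [4] / [5] / [6];  Q = [1, 3, 6] / [2, 4] / [5] / [7] / [8]
Final shape: (3, 2, 1, 1, 1).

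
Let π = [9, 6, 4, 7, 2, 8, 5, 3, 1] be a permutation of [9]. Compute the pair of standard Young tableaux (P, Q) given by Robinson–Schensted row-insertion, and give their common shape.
P = [1, 3, 8] / [2, 5] / [4, 7] / [6] / [9];  Q = [1, 4, 6] / [2, 7] / [3, 8] / [5] / [9];  common shape = (3, 2, 2, 1, 1)

Row-insert the values π_1, π_2, … into P one at a time, bumping the leftmost entry strictly greater than the inserted value down to the next row. The recording tableau Q records, in position (i, j), the step at which that cell was added to P.
  Insert 9 (step 1): P = [9];  Q = [1]
  Insert 6 (step 2): P = [6] / [9];  Q = [1] / [2]
  Insert 4 (step 3): P = [4] / [6] / [9];  Q = [1] / [2] / [3]
  Insert 7 (step 4): P = [4, 7] / [6] / [9];  Q = [1, 4] / [2] / [3]
  Insert 2 (step 5): P = [2, 7] / [4] / [6] / [9];  Q = [1, 4] / [2] / [3] / [5]
  Insert 8 (step 6): P = [2, 7, 8] / [4] / [6] / [9];  Q = [1, 4, 6] / [2] / [3] / [5]
  Insert 5 (step 7): P = [2, 5, 8] / [4, 7] / [6] / [9];  Q = [1, 4, 6] / [2, 7] / [3] / [5]
  Insert 3 (step 8): P = [2, 3, 8] / [4, 5] / [6, 7] / [9];  Q = [1, 4, 6] / [2, 7] / [3, 8] / [5]
  Insert 1 (step 9): P = [1, 3, 8] / [2, 5] / [4, 7] / [6] / [9];  Q = [1, 4, 6] / [2, 7] / [3, 8] / [5] / [9]
Final shape: (3, 2, 2, 1, 1).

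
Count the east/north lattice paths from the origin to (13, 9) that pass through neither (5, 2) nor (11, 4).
Number of paths = 345968

Inclusion–exclusion. Total paths: C(22, 13) = 497420. Through P₁: C(7, 5)·C(15, 8) = 135135. Through P₂: C(15, 11)·C(7, 2) = 28665. Since P₁ is strictly southwest of P₂, a monotone path through both must visit P₁ then P₂; paths through both = C(7, 5)·C(8, 6)·C(7, 2) = 12348. Avoid both = 497420 − 135135 − 28665 + 12348 = 345968.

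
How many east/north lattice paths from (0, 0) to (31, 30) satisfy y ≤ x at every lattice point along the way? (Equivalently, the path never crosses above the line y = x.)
Number of paths = 14544636039226909

By the reflection principle (André's argument), the number of monotone paths to (31, 30) with n ≤ m that never go above y = x is C(61, 31) − C(61, 32) = 232714176627630544 − 218169540588403635 = 14544636039226909.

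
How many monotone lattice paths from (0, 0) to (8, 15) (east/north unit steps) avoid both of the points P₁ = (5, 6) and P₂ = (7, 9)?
Number of paths = 340934

Inclusion–exclusion. Total paths: C(23, 8) = 490314. Through P₁: C(11, 5)·C(12, 3) = 101640. Through P₂: C(16, 7)·C(7, 1) = 80080. Since P₁ is strictly southwest of P₂, a monotone path through both must visit P₁ then P₂; paths through both = C(11, 5)·C(5, 2)·C(7, 1) = 32340. Avoid both = 490314 − 101640 − 80080 + 32340 = 340934.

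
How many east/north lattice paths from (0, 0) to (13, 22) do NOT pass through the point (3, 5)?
Number of paths = 1003905840

Total paths from (0, 0) to (13, 22): C(35, 13) = 1476337800. Paths through (3, 5): (paths (0, 0) → (3, 5)) × (paths (3, 5) → (13, 22)) = C(8, 3) · C(27, 10) = 56 · 8436285 = 472431960. Avoidance count = 1476337800 − 472431960 = 1003905840.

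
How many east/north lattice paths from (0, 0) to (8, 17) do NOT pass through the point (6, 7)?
Number of paths = 968319

Total paths from (0, 0) to (8, 17): C(25, 8) = 1081575. Paths through (6, 7): (paths (0, 0) → (6, 7)) × (paths (6, 7) → (8, 17)) = C(13, 6) · C(12, 2) = 1716 · 66 = 113256. Avoidance count = 1081575 − 113256 = 968319.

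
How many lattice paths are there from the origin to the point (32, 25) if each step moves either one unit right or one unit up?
Number of paths = 9929472283517787

A monotone lattice path from (0, 0) to (32, 25) consists of 32 east steps and 25 north steps in some order, so it is determined by which 32 of the 57 steps are east. The count is C(57, 32) = 9929472283517787.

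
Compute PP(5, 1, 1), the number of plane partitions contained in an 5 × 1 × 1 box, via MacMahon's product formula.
PP(5, 1, 1) = 6

Evaluate the triple product over i = 1..5, j = 1..1, k = 1..1. The factors are (2/1) · (3/2) · (4/3) · (5/4) · (6/5). The numerators and denominators telescope so the product is an integer; carrying out the multiplication exactly gives PP(5, 1, 1) = 6.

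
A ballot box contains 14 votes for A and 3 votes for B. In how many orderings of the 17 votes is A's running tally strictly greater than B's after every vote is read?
Strict-lead orderings = 440

Total orderings of the 17 votes with 14 for A: C(17, 14) = 680. By the Bertrand ballot formula (Cycle Lemma / reflection principle), the number of orderings in which A is strictly ahead of B throughout is (p − q)/(p + q) · C(p + q, p) = (14 − 3)/(14 + 3) · 680 = 440.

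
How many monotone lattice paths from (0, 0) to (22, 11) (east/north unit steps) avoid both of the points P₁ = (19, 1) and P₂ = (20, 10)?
Number of paths = 103396555

Inclusion–exclusion. Total paths: C(33, 22) = 193536720. Through P₁: C(20, 19)·C(13, 3) = 5720. Through P₂: C(30, 20)·C(3, 2) = 90135045. Since P₁ is strictly southwest of P₂, a monotone path through both must visit P₁ then P₂; paths through both = C(20, 19)·C(10, 1)·C(3, 2) = 600. Avoid both = 193536720 − 5720 − 90135045 + 600 = 103396555.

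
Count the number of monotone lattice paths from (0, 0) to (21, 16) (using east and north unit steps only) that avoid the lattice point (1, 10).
Number of paths = 12873242140

Total paths from (0, 0) to (21, 16): C(37, 21) = 12875774670. Paths through (1, 10): (paths (0, 0) → (1, 10)) × (paths (1, 10) → (21, 16)) = C(11, 1) · C(26, 20) = 11 · 230230 = 2532530. Avoidance count = 12875774670 − 2532530 = 12873242140.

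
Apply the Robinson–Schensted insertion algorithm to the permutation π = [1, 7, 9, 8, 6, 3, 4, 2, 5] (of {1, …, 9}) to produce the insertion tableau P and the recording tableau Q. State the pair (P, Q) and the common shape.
P = [1, 2, 4, 5] / [3, 8] / [6] / [7] / [9];  Q = [1, 2, 3, 9] / [4, 7] / [5] / [6] / [8];  common shape = (4, 2, 1, 1, 1)

Row-insert the values π_1, π_2, … into P one at a time, bumping the leftmost entry strictly greater than the inserted value down to the next row. The recording tableau Q records, in position (i, j), the step at which that cell was added to P.
  Insert 1 (step 1): P = [1];  Q = [1]
  Insert 7 (step 2): P = [1, 7];  Q = [1, 2]
  Insert 9 (step 3): P = [1, 7, 9];  Q = [1, 2, 3]
  Insert 8 (step 4): P = [1, 7, 8] / [9];  Q = [1, 2, 3] / [4]
  Insert 6 (step 5): P = [1, 6, 8] / [7] / [9];  Q = [1, 2, 3] / [4] / [5]
  Insert 3 (step 6): P = [1, 3, 8] / [6] / [7] / [9];  Q = [1, 2, 3] / [4] / [5] / [6]
  Insert 4 (step 7): P = [1, 3, 4] / [6, 8] / [7] / [9];  Q = [1, 2, 3] / [4, 7] / [5] / [6]
  Insert 2 (step 8): P = [1, 2, 4] / [3, 8] / [6] / [7] / [9];  Q = [1, 2, 3] / [4, 7] / [5] / [6] / [8]
  Insert 5 (step 9): P = [1, 2, 4, 5] / [3, 8] / [6] / [7] / [9];  Q = [1, 2, 3, 9] / [4, 7] / [5] / [6] / [8]
Final shape: (4, 2, 1, 1, 1).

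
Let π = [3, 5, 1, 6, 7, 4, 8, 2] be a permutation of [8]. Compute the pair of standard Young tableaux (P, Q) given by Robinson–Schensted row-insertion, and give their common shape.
P = [1, 2, 6, 7, 8] / [3, 4] / [5];  Q = [1, 2, 4, 5, 7] / [3, 6] / [8];  common shape = (5, 2, 1)

Row-insert the values π_1, π_2, … into P one at a time, bumping the leftmost entry strictly greater than the inserted value down to the next row. The recording tableau Q records, in position (i, j), the step at which that cell was added to P.
  Insert 3 (step 1): P = [3];  Q = [1]
  Insert 5 (step 2): P = [3, 5];  Q = [1, 2]
  Insert 1 (step 3): P = [1, 5] / [3];  Q = [1, 2] / [3]
  Insert 6 (step 4): P = [1, 5, 6] / [3];  Q = [1, 2, 4] / [3]
  Insert 7 (step 5): P = [1, 5, 6, 7] / [3];  Q = [1, 2, 4, 5] / [3]
  Insert 4 (step 6): P = [1, 4, 6, 7] / [3, 5];  Q = [1, 2, 4, 5] / [3, 6]
  Insert 8 (step 7): P = [1, 4, 6, 7, 8] / [3, 5];  Q = [1, 2, 4, 5, 7] / [3, 6]
  Insert 2 (step 8): P = [1, 2, 6, 7, 8] / [3, 4] / [5];  Q = [1, 2, 4, 5, 7] / [3, 6] / [8]
Final shape: (5, 2, 1).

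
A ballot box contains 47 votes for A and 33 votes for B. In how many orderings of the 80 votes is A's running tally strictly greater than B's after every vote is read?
Strict-lead orderings = 5577152674945519680740

Total orderings of the 80 votes with 47 for A: C(80, 47) = 31869443856831541032800. By the Bertrand ballot formula (Cycle Lemma / reflection principle), the number of orderings in which A is strictly ahead of B throughout is (p − q)/(p + q) · C(p + q, p) = (47 − 33)/(47 + 33) · 31869443856831541032800 = 5577152674945519680740.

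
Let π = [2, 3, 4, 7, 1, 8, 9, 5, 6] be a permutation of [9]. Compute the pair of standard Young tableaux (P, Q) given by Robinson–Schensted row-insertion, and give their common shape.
P = [1, 3, 4, 5, 6, 9] / [2, 7, 8];  Q = [1, 2, 3, 4, 6, 7] / [5, 8, 9];  common shape = (6, 3)

Row-insert the values π_1, π_2, … into P one at a time, bumping the leftmost entry strictly greater than the inserted value down to the next row. The recording tableau Q records, in position (i, j), the step at which that cell was added to P.
  Insert 2 (step 1): P = [2];  Q = [1]
  Insert 3 (step 2): P = [2, 3];  Q = [1, 2]
  Insert 4 (step 3): P = [2, 3, 4];  Q = [1, 2, 3]
  Insert 7 (step 4): P = [2, 3, 4, 7];  Q = [1, 2, 3, 4]
  Insert 1 (step 5): P = [1, 3, 4, 7] / [2];  Q = [1, 2, 3, 4] / [5]
  Insert 8 (step 6): P = [1, 3, 4, 7, 8] / [2];  Q = [1, 2, 3, 4, 6] / [5]
  Insert 9 (step 7): P = [1, 3, 4, 7, 8, 9] / [2];  Q = [1, 2, 3, 4, 6, 7] / [5]
  Insert 5 (step 8): P = [1, 3, 4, 5, 8, 9] / [2, 7];  Q = [1, 2, 3, 4, 6, 7] / [5, 8]
  Insert 6 (step 9): P = [1, 3, 4, 5, 6, 9] / [2, 7, 8];  Q = [1, 2, 3, 4, 6, 7] / [5, 8, 9]
Final shape: (6, 3).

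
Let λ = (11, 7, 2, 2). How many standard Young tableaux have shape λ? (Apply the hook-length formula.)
# SYT of shape (11, 7, 2, 2) = 82074300

Hook-length formula: f^λ = n! / Π hook(c), product over all cells c of the Young diagram. For λ = (11, 7, 2, 2), n = 22 boxes. Hook lengths by row (left-to-right, top-to-bottom): [14, 13, 10, 9, 8, 7, 6, 4, 3, 2, 1]; [9, 8, 5, 4, 3, 2, 1]; [3, 2]; [2, 1]. Product of hooks = 13694917017600. So f^λ = 22! / 13694917017600 = 1124000727777607680000 / 13694917017600 = 82074300.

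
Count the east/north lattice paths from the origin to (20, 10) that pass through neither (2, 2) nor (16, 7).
Number of paths = 14532750

Inclusion–exclusion. Total paths: C(30, 20) = 30045015. Through P₁: C(4, 2)·C(26, 18) = 9373650. Through P₂: C(23, 16)·C(7, 4) = 8580495. Since P₁ is strictly southwest of P₂, a monotone path through both must visit P₁ then P₂; paths through both = C(4, 2)·C(19, 14)·C(7, 4) = 2441880. Avoid both = 30045015 − 9373650 − 8580495 + 2441880 = 14532750.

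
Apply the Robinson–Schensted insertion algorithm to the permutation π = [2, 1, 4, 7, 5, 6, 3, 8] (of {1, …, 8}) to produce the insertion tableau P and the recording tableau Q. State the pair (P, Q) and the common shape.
P = [1, 3, 5, 6, 8] / [2, 4] / [7];  Q = [1, 3, 4, 6, 8] / [2, 5] / [7];  common shape = (5, 2, 1)

Row-insert the values π_1, π_2, … into P one at a time, bumping the leftmost entry strictly greater than the inserted value down to the next row. The recording tableau Q records, in position (i, j), the step at which that cell was added to P.
  Insert 2 (step 1): P = [2];  Q = [1]
  Insert 1 (step 2): P = [1] / [2];  Q = [1] / [2]
  Insert 4 (step 3): P = [1, 4] / [2];  Q = [1, 3] / [2]
  Insert 7 (step 4): P = [1, 4, 7] / [2];  Q = [1, 3, 4] / [2]
  Insert 5 (step 5): P = [1, 4, 5] / [2, 7];  Q = [1, 3, 4] / [2, 5]
  Insert 6 (step 6): P = [1, 4, 5, 6] / [2, 7];  Q = [1, 3, 4, 6] / [2, 5]
  Insert 3 (step 7): P = [1, 3, 5, 6] / [2, 4] / [7];  Q = [1, 3, 4, 6] / [2, 5] / [7]
  Insert 8 (step 8): P = [1, 3, 5, 6, 8] / [2, 4] / [7];  Q = [1, 3, 4, 6, 8] / [2, 5] / [7]
Final shape: (5, 2, 1).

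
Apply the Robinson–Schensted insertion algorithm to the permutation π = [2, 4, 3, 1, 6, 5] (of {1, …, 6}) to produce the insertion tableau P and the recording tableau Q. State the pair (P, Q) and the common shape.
P = [1, 3, 5] / [2, 6] / [4];  Q = [1, 2, 5] / [3, 6] / [4];  common shape = (3, 2, 1)

Row-insert the values π_1, π_2, … into P one at a time, bumping the leftmost entry strictly greater than the inserted value down to the next row. The recording tableau Q records, in position (i, j), the step at which that cell was added to P.
  Insert 2 (step 1): P = [2];  Q = [1]
  Insert 4 (step 2): P = [2, 4];  Q = [1, 2]
  Insert 3 (step 3): P = [2, 3] / [4];  Q = [1, 2] / [3]
  Insert 1 (step 4): P = [1, 3] / [2] / [4];  Q = [1, 2] / [3] / [4]
  Insert 6 (step 5): P = [1, 3, 6] / [2] / [4];  Q = [1, 2, 5] / [3] / [4]
  Insert 5 (step 6): P = [1, 3, 5] / [2, 6] / [4];  Q = [1, 2, 5] / [3, 6] / [4]
Final shape: (3, 2, 1).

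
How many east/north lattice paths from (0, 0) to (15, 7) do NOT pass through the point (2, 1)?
Number of paths = 89148

Total paths from (0, 0) to (15, 7): C(22, 15) = 170544. Paths through (2, 1): (paths (0, 0) → (2, 1)) × (paths (2, 1) → (15, 7)) = C(3, 2) · C(19, 13) = 3 · 27132 = 81396. Avoidance count = 170544 − 81396 = 89148.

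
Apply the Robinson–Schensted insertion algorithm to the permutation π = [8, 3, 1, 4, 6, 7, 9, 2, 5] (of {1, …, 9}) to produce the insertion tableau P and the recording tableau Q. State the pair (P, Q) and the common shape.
P = [1, 2, 5, 7, 9] / [3, 4, 6] / [8];  Q = [1, 4, 5, 6, 7] / [2, 8, 9] / [3];  common shape = (5, 3, 1)

Row-insert the values π_1, π_2, … into P one at a time, bumping the leftmost entry strictly greater than the inserted value down to the next row. The recording tableau Q records, in position (i, j), the step at which that cell was added to P.
  Insert 8 (step 1): P = [8];  Q = [1]
  Insert 3 (step 2): P = [3] / [8];  Q = [1] / [2]
  Insert 1 (step 3): P = [1] / [3] / [8];  Q = [1] / [2] / [3]
  Insert 4 (step 4): P = [1, 4] / [3] / [8];  Q = [1, 4] / [2] / [3]
  Insert 6 (step 5): P = [1, 4, 6] / [3] / [8];  Q = [1, 4, 5] / [2] / [3]
  Insert 7 (step 6): P = [1, 4, 6, 7] / [3] / [8];  Q = [1, 4, 5, 6] / [2] / [3]
  Insert 9 (step 7): P = [1, 4, 6, 7, 9] / [3] / [8];  Q = [1, 4, 5, 6, 7] / [2] / [3]
  Insert 2 (step 8): P = [1, 2, 6, 7, 9] / [3, 4] / [8];  Q = [1, 4, 5, 6, 7] / [2, 8] / [3]
  Insert 5 (step 9): P = [1, 2, 5, 7, 9] / [3, 4, 6] / [8];  Q = [1, 4, 5, 6, 7] / [2, 8, 9] / [3]
Final shape: (5, 3, 1).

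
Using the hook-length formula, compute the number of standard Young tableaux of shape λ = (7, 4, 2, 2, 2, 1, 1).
# SYT of shape (7, 4, 2, 2, 2, 1, 1) = 33426624

Hook-length formula: f^λ = n! / Π hook(c), product over all cells c of the Young diagram. For λ = (7, 4, 2, 2, 2, 1, 1), n = 19 boxes. Hook lengths by row (left-to-right, top-to-bottom): [13, 10, 6, 5, 3, 2, 1]; [9, 6, 2, 1]; [6, 3]; [5, 2]; [4, 1]; [2]; [1]. Product of hooks = 3639168000. So f^λ = 19! / 3639168000 = 121645100408832000 / 3639168000 = 33426624.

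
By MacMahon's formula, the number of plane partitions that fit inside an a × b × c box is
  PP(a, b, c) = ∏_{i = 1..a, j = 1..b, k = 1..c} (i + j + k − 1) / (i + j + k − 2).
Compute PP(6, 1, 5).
PP(6, 1, 5) = 462

Evaluate the triple product over i = 1..6, j = 1..1, k = 1..5. The factors are (2/1) · (3/2) · (4/3) · (5/4) · (6/5) · (3/2) · (4/3) · (5/4) · … (30 factors total). The numerators and denominators telescope so the product is an integer; carrying out the multiplication exactly gives PP(6, 1, 5) = 462.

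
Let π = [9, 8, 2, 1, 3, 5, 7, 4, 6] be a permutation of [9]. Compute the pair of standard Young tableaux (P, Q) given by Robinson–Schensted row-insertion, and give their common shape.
P = [1, 3, 4, 6] / [2, 5, 7] / [8] / [9];  Q = [1, 5, 6, 7] / [2, 8, 9] / [3] / [4];  common shape = (4, 3, 1, 1)

Row-insert the values π_1, π_2, … into P one at a time, bumping the leftmost entry strictly greater than the inserted value down to the next row. The recording tableau Q records, in position (i, j), the step at which that cell was added to P.
  Insert 9 (step 1): P = [9];  Q = [1]
  Insert 8 (step 2): P = [8] / [9];  Q = [1] / [2]
  Insert 2 (step 3): P = [2] / [8] / [9];  Q = [1] / [2] / [3]
  Insert 1 (step 4): P = [1] / [2] / [8] / [9];  Q = [1] / [2] / [3] / [4]
  Insert 3 (step 5): P = [1, 3] / [2] / [8] / [9];  Q = [1, 5] / [2] / [3] / [4]
  Insert 5 (step 6): P = [1, 3, 5] / [2] / [8] / [9];  Q = [1, 5, 6] / [2] / [3] / [4]
  Insert 7 (step 7): P = [1, 3, 5, 7] / [2] / [8] / [9];  Q = [1, 5, 6, 7] / [2] / [3] / [4]
  Insert 4 (step 8): P = [1, 3, 4, 7] / [2, 5] / [8] / [9];  Q = [1, 5, 6, 7] / [2, 8] / [3] / [4]
  Insert 6 (step 9): P = [1, 3, 4, 6] / [2, 5, 7] / [8] / [9];  Q = [1, 5, 6, 7] / [2, 8, 9] / [3] / [4]
Final shape: (4, 3, 1, 1).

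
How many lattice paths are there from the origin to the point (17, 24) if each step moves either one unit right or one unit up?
Number of paths = 151584480450

A monotone lattice path from (0, 0) to (17, 24) consists of 17 east steps and 24 north steps in some order, so it is determined by which 17 of the 41 steps are east. The count is C(41, 17) = 151584480450.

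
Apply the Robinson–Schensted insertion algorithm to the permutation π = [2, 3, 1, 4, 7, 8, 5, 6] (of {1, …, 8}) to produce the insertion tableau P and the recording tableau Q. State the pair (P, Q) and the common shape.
P = [1, 3, 4, 5, 6] / [2, 7, 8];  Q = [1, 2, 4, 5, 6] / [3, 7, 8];  common shape = (5, 3)

Row-insert the values π_1, π_2, … into P one at a time, bumping the leftmost entry strictly greater than the inserted value down to the next row. The recording tableau Q records, in position (i, j), the step at which that cell was added to P.
  Insert 2 (step 1): P = [2];  Q = [1]
  Insert 3 (step 2): P = [2, 3];  Q = [1, 2]
  Insert 1 (step 3): P = [1, 3] / [2];  Q = [1, 2] / [3]
  Insert 4 (step 4): P = [1, 3, 4] / [2];  Q = [1, 2, 4] / [3]
  Insert 7 (step 5): P = [1, 3, 4, 7] / [2];  Q = [1, 2, 4, 5] / [3]
  Insert 8 (step 6): P = [1, 3, 4, 7, 8] / [2];  Q = [1, 2, 4, 5, 6] / [3]
  Insert 5 (step 7): P = [1, 3, 4, 5, 8] / [2, 7];  Q = [1, 2, 4, 5, 6] / [3, 7]
  Insert 6 (step 8): P = [1, 3, 4, 5, 6] / [2, 7, 8];  Q = [1, 2, 4, 5, 6] / [3, 7, 8]
Final shape: (5, 3).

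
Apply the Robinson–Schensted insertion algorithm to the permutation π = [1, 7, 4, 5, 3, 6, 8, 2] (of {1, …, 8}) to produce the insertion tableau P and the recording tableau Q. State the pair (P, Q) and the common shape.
P = [1, 2, 5, 6, 8] / [3] / [4] / [7];  Q = [1, 2, 4, 6, 7] / [3] / [5] / [8];  common shape = (5, 1, 1, 1)

Row-insert the values π_1, π_2, … into P one at a time, bumping the leftmost entry strictly greater than the inserted value down to the next row. The recording tableau Q records, in position (i, j), the step at which that cell was added to P.
  Insert 1 (step 1): P = [1];  Q = [1]
  Insert 7 (step 2): P = [1, 7];  Q = [1, 2]
  Insert 4 (step 3): P = [1, 4] / [7];  Q = [1, 2] / [3]
  Insert 5 (step 4): P = [1, 4, 5] / [7];  Q = [1, 2, 4] / [3]
  Insert 3 (step 5): P = [1, 3, 5] / [4] / [7];  Q = [1, 2, 4] / [3] / [5]
  Insert 6 (step 6): P = [1, 3, 5, 6] / [4] / [7];  Q = [1, 2, 4, 6] / [3] / [5]
  Insert 8 (step 7): P = [1, 3, 5, 6, 8] / [4] / [7];  Q = [1, 2, 4, 6, 7] / [3] / [5]
  Insert 2 (step 8): P = [1, 2, 5, 6, 8] / [3] / [4] / [7];  Q = [1, 2, 4, 6, 7] / [3] / [5] / [8]
Final shape: (5, 1, 1, 1).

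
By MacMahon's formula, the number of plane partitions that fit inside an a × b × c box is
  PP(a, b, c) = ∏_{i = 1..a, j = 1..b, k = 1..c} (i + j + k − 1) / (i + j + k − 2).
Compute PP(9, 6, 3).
PP(9, 6, 3) = 2530768240

Evaluate the triple product over i = 1..9, j = 1..6, k = 1..3. The factors are (2/1) · (3/2) · (4/3) · (3/2) · (4/3) · (5/4) · (4/3) · (5/4) · … (162 factors total). The numerators and denominators telescope so the product is an integer; carrying out the multiplication exactly gives PP(9, 6, 3) = 2530768240.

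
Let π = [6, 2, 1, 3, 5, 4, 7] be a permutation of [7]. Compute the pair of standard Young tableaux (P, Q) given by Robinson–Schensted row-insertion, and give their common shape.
P = [1, 3, 4, 7] / [2, 5] / [6];  Q = [1, 4, 5, 7] / [2, 6] / [3];  common shape = (4, 2, 1)

Row-insert the values π_1, π_2, … into P one at a time, bumping the leftmost entry strictly greater than the inserted value down to the next row. The recording tableau Q records, in position (i, j), the step at which that cell was added to P.
  Insert 6 (step 1): P = [6];  Q = [1]
  Insert 2 (step 2): P = [2] / [6];  Q = [1] / [2]
  Insert 1 (step 3): P = [1] / [2] / [6];  Q = [1] / [2] / [3]
  Insert 3 (step 4): P = [1, 3] / [2] / [6];  Q = [1, 4] / [2] / [3]
  Insert 5 (step 5): P = [1, 3, 5] / [2] / [6];  Q = [1, 4, 5] / [2] / [3]
  Insert 4 (step 6): P = [1, 3, 4] / [2, 5] / [6];  Q = [1, 4, 5] / [2, 6] / [3]
  Insert 7 (step 7): P = [1, 3, 4, 7] / [2, 5] / [6];  Q = [1, 4, 5, 7] / [2, 6] / [3]
Final shape: (4, 2, 1).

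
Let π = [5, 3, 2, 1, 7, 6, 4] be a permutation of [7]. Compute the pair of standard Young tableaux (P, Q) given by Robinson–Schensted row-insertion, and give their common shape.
P = [1, 4] / [2, 6] / [3, 7] / [5];  Q = [1, 5] / [2, 6] / [3, 7] / [4];  common shape = (2, 2, 2, 1)

Row-insert the values π_1, π_2, … into P one at a time, bumping the leftmost entry strictly greater than the inserted value down to the next row. The recording tableau Q records, in position (i, j), the step at which that cell was added to P.
  Insert 5 (step 1): P = [5];  Q = [1]
  Insert 3 (step 2): P = [3] / [5];  Q = [1] / [2]
  Insert 2 (step 3): P = [2] / [3] / [5];  Q = [1] / [2] / [3]
  Insert 1 (step 4): P = [1] / [2] / [3] / [5];  Q = [1] / [2] / [3] / [4]
  Insert 7 (step 5): P = [1, 7] / [2] / [3] / [5];  Q = [1, 5] / [2] / [3] / [4]
  Insert 6 (step 6): P = [1, 6] / [2, 7] / [3] / [5];  Q = [1, 5] / [2, 6] / [3] / [4]
  Insert 4 (step 7): P = [1, 4] / [2, 6] / [3, 7] / [5];  Q = [1, 5] / [2, 6] / [3, 7] / [4]
Final shape: (2, 2, 2, 1).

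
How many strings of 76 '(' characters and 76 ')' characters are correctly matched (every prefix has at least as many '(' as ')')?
C_76 = 4790408930363303911328386208394864461024520

These balanced parentheses are counted by the Catalan number C_n = (1/(n + 1)) · C(2n, n). For n = 76: C_76 = (1/77) · C(152, 76) = 368861487637974401172285738046404563498888040/77 = 4790408930363303911328386208394864461024520.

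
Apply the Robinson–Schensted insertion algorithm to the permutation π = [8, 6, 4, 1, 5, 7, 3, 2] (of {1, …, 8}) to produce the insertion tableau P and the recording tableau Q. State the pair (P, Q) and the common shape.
P = [1, 2, 7] / [3, 5] / [4] / [6] / [8];  Q = [1, 5, 6] / [2, 7] / [3] / [4] / [8];  common shape = (3, 2, 1, 1, 1)

Row-insert the values π_1, π_2, … into P one at a time, bumping the leftmost entry strictly greater than the inserted value down to the next row. The recording tableau Q records, in position (i, j), the step at which that cell was added to P.
  Insert 8 (step 1): P = [8];  Q = [1]
  Insert 6 (step 2): P = [6] / [8];  Q = [1] / [2]
  Insert 4 (step 3): P = [4] / [6] / [8];  Q = [1] / [2] / [3]
  Insert 1 (step 4): P = [1] / [4] / [6] / [8];  Q = [1] / [2] / [3] / [4]
  Insert 5 (step 5): P = [1, 5] / [4] / [6] / [8];  Q = [1, 5] / [2] / [3] / [4]
  Insert 7 (step 6): P = [1, 5, 7] / [4] / [6] / [8];  Q = [1, 5, 6] / [2] / [3] / [4]
  Insert 3 (step 7): P = [1, 3, 7] / [4, 5] / [6] / [8];  Q = [1, 5, 6] / [2, 7] / [3] / [4]
  Insert 2 (step 8): P = [1, 2, 7] / [3, 5] / [4] / [6] / [8];  Q = [1, 5, 6] / [2, 7] / [3] / [4] / [8]
Final shape: (3, 2, 1, 1, 1).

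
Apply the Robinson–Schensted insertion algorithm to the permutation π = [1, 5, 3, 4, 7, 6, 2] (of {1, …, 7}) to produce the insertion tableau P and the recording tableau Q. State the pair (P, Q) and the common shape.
P = [1, 2, 4, 6] / [3, 7] / [5];  Q = [1, 2, 4, 5] / [3, 6] / [7];  common shape = (4, 2, 1)

Row-insert the values π_1, π_2, … into P one at a time, bumping the leftmost entry strictly greater than the inserted value down to the next row. The recording tableau Q records, in position (i, j), the step at which that cell was added to P.
  Insert 1 (step 1): P = [1];  Q = [1]
  Insert 5 (step 2): P = [1, 5];  Q = [1, 2]
  Insert 3 (step 3): P = [1, 3] / [5];  Q = [1, 2] / [3]
  Insert 4 (step 4): P = [1, 3, 4] / [5];  Q = [1, 2, 4] / [3]
  Insert 7 (step 5): P = [1, 3, 4, 7] / [5];  Q = [1, 2, 4, 5] / [3]
  Insert 6 (step 6): P = [1, 3, 4, 6] / [5, 7];  Q = [1, 2, 4, 5] / [3, 6]
  Insert 2 (step 7): P = [1, 2, 4, 6] / [3, 7] / [5];  Q = [1, 2, 4, 5] / [3, 6] / [7]
Final shape: (4, 2, 1).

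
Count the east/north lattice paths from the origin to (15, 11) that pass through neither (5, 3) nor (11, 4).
Number of paths = 4954622

Inclusion–exclusion. Total paths: C(26, 15) = 7726160. Through P₁: C(8, 5)·C(18, 10) = 2450448. Through P₂: C(15, 11)·C(11, 4) = 450450. Since P₁ is strictly southwest of P₂, a monotone path through both must visit P₁ then P₂; paths through both = C(8, 5)·C(7, 6)·C(11, 4) = 129360. Avoid both = 7726160 − 2450448 − 450450 + 129360 = 4954622.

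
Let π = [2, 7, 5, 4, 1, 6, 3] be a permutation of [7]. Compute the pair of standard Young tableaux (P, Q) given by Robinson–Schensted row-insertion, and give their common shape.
P = [1, 3, 6] / [2, 4] / [5] / [7];  Q = [1, 2, 6] / [3, 7] / [4] / [5];  common shape = (3, 2, 1, 1)

Row-insert the values π_1, π_2, … into P one at a time, bumping the leftmost entry strictly greater than the inserted value down to the next row. The recording tableau Q records, in position (i, j), the step at which that cell was added to P.
  Insert 2 (step 1): P = [2];  Q = [1]
  Insert 7 (step 2): P = [2, 7];  Q = [1, 2]
  Insert 5 (step 3): P = [2, 5] / [7];  Q = [1, 2] / [3]
  Insert 4 (step 4): P = [2, 4] / [5] / [7];  Q = [1, 2] / [3] / [4]
  Insert 1 (step 5): P = [1, 4] / [2] / [5] / [7];  Q = [1, 2] / [3] / [4] / [5]
  Insert 6 (step 6): P = [1, 4, 6] / [2] / [5] / [7];  Q = [1, 2, 6] / [3] / [4] / [5]
  Insert 3 (step 7): P = [1, 3, 6] / [2, 4] / [5] / [7];  Q = [1, 2, 6] / [3, 7] / [4] / [5]
Final shape: (3, 2, 1, 1).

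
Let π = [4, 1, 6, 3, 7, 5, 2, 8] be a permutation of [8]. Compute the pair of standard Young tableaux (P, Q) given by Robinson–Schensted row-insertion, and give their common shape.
P = [1, 2, 5, 8] / [3, 6, 7] / [4];  Q = [1, 3, 5, 8] / [2, 4, 6] / [7];  common shape = (4, 3, 1)

Row-insert the values π_1, π_2, … into P one at a time, bumping the leftmost entry strictly greater than the inserted value down to the next row. The recording tableau Q records, in position (i, j), the step at which that cell was added to P.
  Insert 4 (step 1): P = [4];  Q = [1]
  Insert 1 (step 2): P = [1] / [4];  Q = [1] / [2]
  Insert 6 (step 3): P = [1, 6] / [4];  Q = [1, 3] / [2]
  Insert 3 (step 4): P = [1, 3] / [4, 6];  Q = [1, 3] / [2, 4]
  Insert 7 (step 5): P = [1, 3, 7] / [4, 6];  Q = [1, 3, 5] / [2, 4]
  Insert 5 (step 6): P = [1, 3, 5] / [4, 6, 7];  Q = [1, 3, 5] / [2, 4, 6]
  Insert 2 (step 7): P = [1, 2, 5] / [3, 6, 7] / [4];  Q = [1, 3, 5] / [2, 4, 6] / [7]
  Insert 8 (step 8): P = [1, 2, 5, 8] / [3, 6, 7] / [4];  Q = [1, 3, 5, 8] / [2, 4, 6] / [7]
Final shape: (4, 3, 1).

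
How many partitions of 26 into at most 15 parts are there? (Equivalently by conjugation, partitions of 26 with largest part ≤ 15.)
p(26, parts ≤ 15) = 2297

Use the recurrence p(n, m) = p(n, m−1) + p(n−m, m): either the largest part is < m (count p(n, m−1)) or the largest part is exactly m (remove one copy of m, count p(n−m, m)). With p(0, ·) = 1 this gives p(26, parts ≤ 15) = 2297. (By conjugating Young diagrams, this also counts partitions of 26 into at most 15 parts.)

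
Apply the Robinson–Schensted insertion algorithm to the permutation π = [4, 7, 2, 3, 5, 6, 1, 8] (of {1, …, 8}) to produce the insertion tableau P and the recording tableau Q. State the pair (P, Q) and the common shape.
P = [1, 3, 5, 6, 8] / [2, 7] / [4];  Q = [1, 2, 5, 6, 8] / [3, 4] / [7];  common shape = (5, 2, 1)

Row-insert the values π_1, π_2, … into P one at a time, bumping the leftmost entry strictly greater than the inserted value down to the next row. The recording tableau Q records, in position (i, j), the step at which that cell was added to P.
  Insert 4 (step 1): P = [4];  Q = [1]
  Insert 7 (step 2): P = [4, 7];  Q = [1, 2]
  Insert 2 (step 3): P = [2, 7] / [4];  Q = [1, 2] / [3]
  Insert 3 (step 4): P = [2, 3] / [4, 7];  Q = [1, 2] / [3, 4]
  Insert 5 (step 5): P = [2, 3, 5] / [4, 7];  Q = [1, 2, 5] / [3, 4]
  Insert 6 (step 6): P = [2, 3, 5, 6] / [4, 7];  Q = [1, 2, 5, 6] / [3, 4]
  Insert 1 (step 7): P = [1, 3, 5, 6] / [2, 7] / [4];  Q = [1, 2, 5, 6] / [3, 4] / [7]
  Insert 8 (step 8): P = [1, 3, 5, 6, 8] / [2, 7] / [4];  Q = [1, 2, 5, 6, 8] / [3, 4] / [7]
Final shape: (5, 2, 1).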